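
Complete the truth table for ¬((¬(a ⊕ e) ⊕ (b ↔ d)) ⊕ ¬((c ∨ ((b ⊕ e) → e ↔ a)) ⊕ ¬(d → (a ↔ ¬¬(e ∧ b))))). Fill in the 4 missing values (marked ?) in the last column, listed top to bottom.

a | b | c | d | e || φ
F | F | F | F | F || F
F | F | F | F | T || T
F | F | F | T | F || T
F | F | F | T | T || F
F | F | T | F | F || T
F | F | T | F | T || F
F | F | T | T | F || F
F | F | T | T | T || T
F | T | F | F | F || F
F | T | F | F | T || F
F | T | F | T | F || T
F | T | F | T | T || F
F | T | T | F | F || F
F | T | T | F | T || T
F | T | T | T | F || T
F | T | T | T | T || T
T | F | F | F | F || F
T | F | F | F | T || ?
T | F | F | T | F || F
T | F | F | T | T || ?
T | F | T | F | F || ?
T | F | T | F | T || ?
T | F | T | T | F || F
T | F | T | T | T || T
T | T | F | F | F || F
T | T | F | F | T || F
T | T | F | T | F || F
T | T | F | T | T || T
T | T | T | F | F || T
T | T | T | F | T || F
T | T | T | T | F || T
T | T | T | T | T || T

T, T, F, T

Row a=T, b=F, c=F, d=F, e=T: (¬(a ⊕ e) ⊕ (b ↔ d)) = F, ¬((c ∨ ((b ⊕ e) → e ↔ a)) ⊕ ¬(d → (a ↔ ¬¬(e ∧ b)))) = F, ((¬(a ⊕ e) ⊕ (b ↔ d)) ⊕ ¬((c ∨ ((b ⊕ e) → e ↔ a)) ⊕ ¬(d → (a ↔ ¬¬(e ∧ b))))) = F, so the formula = T.
Row a=T, b=F, c=F, d=T, e=T: (¬(a ⊕ e) ⊕ (b ↔ d)) = T, ¬((c ∨ ((b ⊕ e) → e ↔ a)) ⊕ ¬(d → (a ↔ ¬¬(e ∧ b)))) = T, ((¬(a ⊕ e) ⊕ (b ↔ d)) ⊕ ¬((c ∨ ((b ⊕ e) → e ↔ a)) ⊕ ¬(d → (a ↔ ¬¬(e ∧ b))))) = F, so the formula = T.
Row a=T, b=F, c=T, d=F, e=F: (¬(a ⊕ e) ⊕ (b ↔ d)) = T, ¬((c ∨ ((b ⊕ e) → e ↔ a)) ⊕ ¬(d → (a ↔ ¬¬(e ∧ b)))) = F, ((¬(a ⊕ e) ⊕ (b ↔ d)) ⊕ ¬((c ∨ ((b ⊕ e) → e ↔ a)) ⊕ ¬(d → (a ↔ ¬¬(e ∧ b))))) = T, so the formula = F.
Row a=T, b=F, c=T, d=F, e=T: (¬(a ⊕ e) ⊕ (b ↔ d)) = F, ¬((c ∨ ((b ⊕ e) → e ↔ a)) ⊕ ¬(d → (a ↔ ¬¬(e ∧ b)))) = F, ((¬(a ⊕ e) ⊕ (b ↔ d)) ⊕ ¬((c ∨ ((b ⊕ e) → e ↔ a)) ⊕ ¬(d → (a ↔ ¬¬(e ∧ b))))) = F, so the formula = T.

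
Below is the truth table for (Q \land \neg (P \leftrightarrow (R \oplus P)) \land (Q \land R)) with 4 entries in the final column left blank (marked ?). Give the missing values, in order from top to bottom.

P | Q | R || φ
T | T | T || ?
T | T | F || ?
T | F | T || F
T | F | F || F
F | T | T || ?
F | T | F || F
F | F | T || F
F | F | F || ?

T, F, T, F

Row P=T, Q=T, R=T: \neg (P \leftrightarrow (R \oplus P)) = T, (Q \land R) = T, so the formula = T.
Row P=T, Q=T, R=F: \neg (P \leftrightarrow (R \oplus P)) = F, (Q \land R) = F, so the formula = F.
Row P=F, Q=T, R=T: \neg (P \leftrightarrow (R \oplus P)) = T, (Q \land R) = T, so the formula = T.
Row P=F, Q=F, R=F: \neg (P \leftrightarrow (R \oplus P)) = F, (Q \land R) = F, so the formula = F.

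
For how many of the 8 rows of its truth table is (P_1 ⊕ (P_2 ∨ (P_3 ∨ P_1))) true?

P_1 | P_2 | P_3 || (P_3 ∨ P_1) | (P_2 ∨ (P_3 ∨ P_1)) | (P_1 ⊕ (P_2 ∨ (P_3 ∨ P_1)))
 T  |  T  |  T  ||      T      |          T          |              F             
 T  |  T  |  F  ||      T      |          T          |              F             
 T  |  F  |  T  ||      T      |          T          |              F             
 T  |  F  |  F  ||      T      |          T          |              F             
 F  |  T  |  T  ||      T      |          T          |              T             
 F  |  T  |  F  ||      F      |          T          |              T             
 F  |  F  |  T  ||      T      |          T          |              T             
 F  |  F  |  F  ||      F      |          F          |              F             
The formula is true on 3 of the 8 rows.

3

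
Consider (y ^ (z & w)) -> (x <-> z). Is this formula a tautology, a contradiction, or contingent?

contingent

x  y  z  w  |  (z & w)  (y ^ (z & w))  (x <-> z)  ((y ^ (z & w)) -> (x <-> z))
F  F  F  F  |     F           F            T                   T              
F  F  F  T  |     F           F            T                   T              
F  F  T  F  |     F           F            F                   T              
F  F  T  T  |     T           T            F                   F              
F  T  F  F  |     F           T            T                   T              
F  T  F  T  |     F           T            T                   T              
F  T  T  F  |     F           T            F                   F              
F  T  T  T  |     T           F            F                   T              
T  F  F  F  |     F           F            F                   T              
T  F  F  T  |     F           F            F                   T              
T  F  T  F  |     F           F            T                   T              
T  F  T  T  |     T           T            T                   T              
T  T  F  F  |     F           T            F                   F              
T  T  F  T  |     F           T            F                   F              
T  T  T  F  |     F           T            T                   T              
T  T  T  T  |     T           F            T                   T              
12 of 16 rows are T, so the formula is contingent.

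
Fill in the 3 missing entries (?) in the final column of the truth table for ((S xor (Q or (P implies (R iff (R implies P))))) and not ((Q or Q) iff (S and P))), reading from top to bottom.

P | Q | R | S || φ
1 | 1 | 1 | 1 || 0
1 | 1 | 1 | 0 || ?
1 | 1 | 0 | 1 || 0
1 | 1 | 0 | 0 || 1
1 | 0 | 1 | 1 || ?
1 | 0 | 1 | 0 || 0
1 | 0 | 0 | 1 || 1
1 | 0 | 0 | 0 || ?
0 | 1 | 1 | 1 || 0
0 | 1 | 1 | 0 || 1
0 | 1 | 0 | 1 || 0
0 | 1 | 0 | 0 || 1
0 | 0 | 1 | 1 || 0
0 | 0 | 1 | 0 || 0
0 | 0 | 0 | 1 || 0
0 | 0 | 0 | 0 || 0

Row P=1, Q=1, R=1, S=0: (S xor (Q or (P implies (R iff (R implies P))))) = 1, not ((Q or Q) iff (S and P)) = 1, so the formula = 1.
Row P=1, Q=0, R=1, S=1: (S xor (Q or (P implies (R iff (R implies P))))) = 0, not ((Q or Q) iff (S and P)) = 1, so the formula = 0.
Row P=1, Q=0, R=0, S=0: (S xor (Q or (P implies (R iff (R implies P))))) = 0, not ((Q or Q) iff (S and P)) = 0, so the formula = 0.

1, 0, 0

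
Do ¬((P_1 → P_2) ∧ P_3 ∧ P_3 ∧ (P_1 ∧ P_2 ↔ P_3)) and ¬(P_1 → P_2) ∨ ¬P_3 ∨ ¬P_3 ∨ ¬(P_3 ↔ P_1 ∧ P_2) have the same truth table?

equivalent

P_1 | P_2 | P_3 || φ | ψ
 0  |  0  |  0  || 1 | 1
 0  |  0  |  1  || 1 | 1
 0  |  1  |  0  || 1 | 1
 0  |  1  |  1  || 1 | 1
 1  |  0  |  0  || 1 | 1
 1  |  0  |  1  || 1 | 1
 1  |  1  |  0  || 1 | 1
 1  |  1  |  1  || 0 | 0
The columns for φ and ψ agree on every row, so they are logically equivalent.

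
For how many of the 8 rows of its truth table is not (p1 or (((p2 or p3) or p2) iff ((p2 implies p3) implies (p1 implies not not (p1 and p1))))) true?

p1 | p2 | p3 | φ
-- | -- | -- | -
T  | T  | T  | F
T  | T  | F  | F
T  | F  | T  | F
T  | F  | F  | F
F  | T  | T  | F
F  | T  | F  | F
F  | F  | T  | F
F  | F  | F  | T
The formula is true on 1 of the 8 rows.

1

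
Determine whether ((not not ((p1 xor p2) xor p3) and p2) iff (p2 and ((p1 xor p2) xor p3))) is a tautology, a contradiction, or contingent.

tautology

p1  p2  p3  |  (p1 xor p2)  ((p1 xor p2) xor p3)  not ((p1 xor p2) xor p3)  not not ((p1 xor p2) xor p3)  φ
T   T   T   |       F                T                       F                           T                T
T   T   F   |       F                F                       T                           F                T
T   F   T   |       T                F                       T                           F                T
T   F   F   |       T                T                       F                           T                T
F   T   T   |       T                F                       T                           F                T
F   T   F   |       T                T                       F                           T                T
F   F   T   |       F                T                       F                           T                T
F   F   F   |       F                F                       T                           F                T
Every row is T, so the formula is a tautology.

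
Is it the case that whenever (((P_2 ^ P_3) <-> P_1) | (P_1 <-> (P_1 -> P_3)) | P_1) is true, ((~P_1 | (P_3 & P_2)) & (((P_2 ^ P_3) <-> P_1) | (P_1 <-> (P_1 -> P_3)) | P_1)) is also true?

P_1  P_2  P_3  |  φ  ψ
 0    0    0   |  1  1
 0    0    1   |  0  0
 0    1    0   |  0  0
 0    1    1   |  1  1
 1    0    0   |  1  0
 1    0    1   |  1  0
 1    1    0   |  1  0
 1    1    1   |  1  1
At P_1=1, P_2=0, P_3=0 we have φ true but ψ false, so φ does not entail ψ.

no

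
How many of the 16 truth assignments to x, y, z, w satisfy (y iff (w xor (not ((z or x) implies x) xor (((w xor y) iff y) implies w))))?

8

x | y | z | w || (z or x) | ((z or x) implies x) | not ((z or x) implies x) | (w xor y) | ((w xor y) iff y) | φ
0 | 0 | 0 | 0 ||    0     |          1           |            0             |     0     |         1         | 1
0 | 0 | 0 | 1 ||    0     |          1           |            0             |     1     |         0         | 1
0 | 0 | 1 | 0 ||    1     |          0           |            1             |     0     |         1         | 0
0 | 0 | 1 | 1 ||    1     |          0           |            1             |     1     |         0         | 0
0 | 1 | 0 | 0 ||    0     |          1           |            0             |     1     |         1         | 0
0 | 1 | 0 | 1 ||    0     |          1           |            0             |     0     |         0         | 0
0 | 1 | 1 | 0 ||    1     |          0           |            1             |     1     |         1         | 1
0 | 1 | 1 | 1 ||    1     |          0           |            1             |     0     |         0         | 1
1 | 0 | 0 | 0 ||    1     |          1           |            0             |     0     |         1         | 1
1 | 0 | 0 | 1 ||    1     |          1           |            0             |     1     |         0         | 1
1 | 0 | 1 | 0 ||    1     |          1           |            0             |     0     |         1         | 1
1 | 0 | 1 | 1 ||    1     |          1           |            0             |     1     |         0         | 1
1 | 1 | 0 | 0 ||    1     |          1           |            0             |     1     |         1         | 0
1 | 1 | 0 | 1 ||    1     |          1           |            0             |     0     |         0         | 0
1 | 1 | 1 | 0 ||    1     |          1           |            0             |     1     |         1         | 0
1 | 1 | 1 | 1 ||    1     |          1           |            0             |     0     |         0         | 0
The formula is true on 8 of the 16 rows.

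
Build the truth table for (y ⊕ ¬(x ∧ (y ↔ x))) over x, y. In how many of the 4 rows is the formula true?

x | y | (y ↔ x) | (x ∧ (y ↔ x)) | ¬(x ∧ (y ↔ x)) | (y ⊕ ¬(x ∧ (y ↔ x)))
- | - | ------- | ------------- | -------------- | --------------------
F | F |    T    |       F       |       T        |          T          
F | T |    F    |       F       |       T        |          F          
T | F |    F    |       F       |       T        |          T          
T | T |    T    |       T       |       F        |          T          
The formula is true on 3 of the 4 rows.

3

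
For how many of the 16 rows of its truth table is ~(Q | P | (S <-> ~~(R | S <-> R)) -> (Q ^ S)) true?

6

P  Q  R  S  |  φ
0  0  0  0  |  0
0  0  0  1  |  0
0  0  1  0  |  0
0  0  1  1  |  0
0  1  0  0  |  0
0  1  0  1  |  1
0  1  1  0  |  0
0  1  1  1  |  1
1  0  0  0  |  1
1  0  0  1  |  0
1  0  1  0  |  1
1  0  1  1  |  0
1  1  0  0  |  0
1  1  0  1  |  1
1  1  1  0  |  0
1  1  1  1  |  1
The formula is true on 6 of the 16 rows.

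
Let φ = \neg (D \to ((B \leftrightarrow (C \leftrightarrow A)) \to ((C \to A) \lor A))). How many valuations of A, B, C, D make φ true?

A | B | C | D || (C \leftrightarrow A) | (C \to A) | ((C \to A) \lor A) | φ
F | F | F | F ||           T           |     T     |         T          | F
F | F | F | T ||           T           |     T     |         T          | F
F | F | T | F ||           F           |     F     |         F          | F
F | F | T | T ||           F           |     F     |         F          | T
F | T | F | F ||           T           |     T     |         T          | F
F | T | F | T ||           T           |     T     |         T          | F
F | T | T | F ||           F           |     F     |         F          | F
F | T | T | T ||           F           |     F     |         F          | F
T | F | F | F ||           F           |     T     |         T          | F
T | F | F | T ||           F           |     T     |         T          | F
T | F | T | F ||           T           |     T     |         T          | F
T | F | T | T ||           T           |     T     |         T          | F
T | T | F | F ||           F           |     T     |         T          | F
T | T | F | T ||           F           |     T     |         T          | F
T | T | T | F ||           T           |     T     |         T          | F
T | T | T | T ||           T           |     T     |         T          | F
The formula is true on 1 of the 16 rows.

1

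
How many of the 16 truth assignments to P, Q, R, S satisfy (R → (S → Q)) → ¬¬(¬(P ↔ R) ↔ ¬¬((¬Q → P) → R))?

P  Q  R  S  |  φ
1  1  1  1  |  0
1  1  1  0  |  0
1  1  0  1  |  0
1  1  0  0  |  0
1  0  1  1  |  1
1  0  1  0  |  0
1  0  0  1  |  0
1  0  0  0  |  0
0  1  1  1  |  1
0  1  1  0  |  1
0  1  0  1  |  1
0  1  0  0  |  1
0  0  1  1  |  1
0  0  1  0  |  1
0  0  0  1  |  0
0  0  0  0  |  0
The formula is true on 7 of the 16 rows.

7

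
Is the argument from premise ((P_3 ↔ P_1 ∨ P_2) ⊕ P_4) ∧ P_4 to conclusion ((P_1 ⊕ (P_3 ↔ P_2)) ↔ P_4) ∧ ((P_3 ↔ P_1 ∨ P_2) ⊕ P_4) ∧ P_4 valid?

no

P_1 | P_2 | P_3 | P_4 | φ | ψ
--- | --- | --- | --- | - | -
 T  |  T  |  T  |  T  | F | F
 T  |  T  |  T  |  F  | F | F
 T  |  T  |  F  |  T  | T | T
 T  |  T  |  F  |  F  | F | F
 T  |  F  |  T  |  T  | F | F
 T  |  F  |  T  |  F  | F | F
 T  |  F  |  F  |  T  | T | F
 T  |  F  |  F  |  F  | F | F
 F  |  T  |  T  |  T  | F | F
 F  |  T  |  T  |  F  | F | F
 F  |  T  |  F  |  T  | T | F
 F  |  T  |  F  |  F  | F | F
 F  |  F  |  T  |  T  | T | F
 F  |  F  |  T  |  F  | F | F
 F  |  F  |  F  |  T  | F | F
 F  |  F  |  F  |  F  | F | F
At P_1=T, P_2=F, P_3=F, P_4=T we have φ true but ψ false, so φ does not entail ψ.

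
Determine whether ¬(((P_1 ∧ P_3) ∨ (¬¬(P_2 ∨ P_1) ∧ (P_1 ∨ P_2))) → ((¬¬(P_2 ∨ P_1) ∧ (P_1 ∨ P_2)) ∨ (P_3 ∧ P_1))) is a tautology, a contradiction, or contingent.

contradiction

P_1 | P_2 | P_3 || φ
 F  |  F  |  F  || F
 F  |  F  |  T  || F
 F  |  T  |  F  || F
 F  |  T  |  T  || F
 T  |  F  |  F  || F
 T  |  F  |  T  || F
 T  |  T  |  F  || F
 T  |  T  |  T  || F
Every row is F, so the formula is a contradiction.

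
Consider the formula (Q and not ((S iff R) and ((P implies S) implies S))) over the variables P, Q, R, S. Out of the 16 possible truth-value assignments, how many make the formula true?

P | Q | R | S | (S iff R) | (P implies S) | ((P implies S) implies S) | φ
- | - | - | - | --------- | ------------- | ------------------------- | -
F | F | F | F |     T     |       T       |             F             | F
F | F | F | T |     F     |       T       |             T             | F
F | F | T | F |     F     |       T       |             F             | F
F | F | T | T |     T     |       T       |             T             | F
F | T | F | F |     T     |       T       |             F             | T
F | T | F | T |     F     |       T       |             T             | T
F | T | T | F |     F     |       T       |             F             | T
F | T | T | T |     T     |       T       |             T             | F
T | F | F | F |     T     |       F       |             T             | F
T | F | F | T |     F     |       T       |             T             | F
T | F | T | F |     F     |       F       |             T             | F
T | F | T | T |     T     |       T       |             T             | F
T | T | F | F |     T     |       F       |             T             | F
T | T | F | T |     F     |       T       |             T             | T
T | T | T | F |     F     |       F       |             T             | T
T | T | T | T |     T     |       T       |             T             | F
The formula is true on 5 of the 16 rows.

5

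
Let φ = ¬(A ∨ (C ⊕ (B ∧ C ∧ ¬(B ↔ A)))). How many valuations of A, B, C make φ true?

A | B | C || φ
T | T | T || F
T | T | F || F
T | F | T || F
T | F | F || F
F | T | T || T
F | T | F || T
F | F | T || F
F | F | F || T
The formula is true on 3 of the 8 rows.

3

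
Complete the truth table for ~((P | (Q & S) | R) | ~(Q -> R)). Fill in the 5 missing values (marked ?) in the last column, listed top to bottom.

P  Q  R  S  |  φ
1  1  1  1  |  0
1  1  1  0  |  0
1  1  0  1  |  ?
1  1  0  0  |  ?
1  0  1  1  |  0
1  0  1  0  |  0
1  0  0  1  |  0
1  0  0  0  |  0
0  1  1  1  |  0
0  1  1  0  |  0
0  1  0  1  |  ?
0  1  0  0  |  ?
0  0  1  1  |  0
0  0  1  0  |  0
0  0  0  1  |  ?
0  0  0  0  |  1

0, 0, 0, 0, 1

Row P=1, Q=1, R=0, S=1: (P | (Q & S) | R) = 1, ~(Q -> R) = 1, ((P | (Q & S) | R) | ~(Q -> R)) = 1, so the formula = 0.
Row P=1, Q=1, R=0, S=0: (P | (Q & S) | R) = 1, ~(Q -> R) = 1, ((P | (Q & S) | R) | ~(Q -> R)) = 1, so the formula = 0.
Row P=0, Q=1, R=0, S=1: (P | (Q & S) | R) = 1, ~(Q -> R) = 1, ((P | (Q & S) | R) | ~(Q -> R)) = 1, so the formula = 0.
Row P=0, Q=1, R=0, S=0: (P | (Q & S) | R) = 0, ~(Q -> R) = 1, ((P | (Q & S) | R) | ~(Q -> R)) = 1, so the formula = 0.
Row P=0, Q=0, R=0, S=1: (P | (Q & S) | R) = 0, ~(Q -> R) = 0, ((P | (Q & S) | R) | ~(Q -> R)) = 0, so the formula = 1.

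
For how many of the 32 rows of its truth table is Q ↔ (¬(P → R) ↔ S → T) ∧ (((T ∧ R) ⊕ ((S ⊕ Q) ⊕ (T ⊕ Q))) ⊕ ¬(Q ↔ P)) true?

P | Q | R | S | T | φ
- | - | - | - | - | -
T | T | T | T | T | F
T | T | T | T | F | T
T | T | T | F | T | F
T | T | T | F | F | F
T | T | F | T | T | F
T | T | F | T | F | F
T | T | F | F | T | T
T | T | F | F | F | F
T | F | T | T | T | T
T | F | T | T | F | T
T | F | T | F | T | T
T | F | T | F | F | T
T | F | F | T | T | F
T | F | F | T | F | T
T | F | F | F | T | T
T | F | F | F | F | F
F | T | T | T | T | F
F | T | T | T | F | F
F | T | T | F | T | F
F | T | T | F | F | F
F | T | F | T | T | F
F | T | F | T | F | F
F | T | F | F | T | F
F | T | F | F | F | F
F | F | T | T | T | T
F | F | T | T | F | F
F | F | T | F | T | T
F | F | T | F | F | T
F | F | F | T | T | T
F | F | F | T | F | F
F | F | F | F | T | T
F | F | F | F | F | T
The formula is true on 14 of the 32 rows.

14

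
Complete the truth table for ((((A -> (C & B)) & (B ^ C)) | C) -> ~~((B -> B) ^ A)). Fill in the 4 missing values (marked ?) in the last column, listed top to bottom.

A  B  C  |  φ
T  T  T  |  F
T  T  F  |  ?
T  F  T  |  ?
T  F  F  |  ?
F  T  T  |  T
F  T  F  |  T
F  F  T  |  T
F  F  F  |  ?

Row A=T, B=T, C=F: (((A -> (C & B)) & (B ^ C)) | C) = F, ~~((B -> B) ^ A) = F, so the formula = T.
Row A=T, B=F, C=T: (((A -> (C & B)) & (B ^ C)) | C) = T, ~~((B -> B) ^ A) = F, so the formula = F.
Row A=T, B=F, C=F: (((A -> (C & B)) & (B ^ C)) | C) = F, ~~((B -> B) ^ A) = F, so the formula = T.
Row A=F, B=F, C=F: (((A -> (C & B)) & (B ^ C)) | C) = F, ~~((B -> B) ^ A) = T, so the formula = T.

T, F, T, T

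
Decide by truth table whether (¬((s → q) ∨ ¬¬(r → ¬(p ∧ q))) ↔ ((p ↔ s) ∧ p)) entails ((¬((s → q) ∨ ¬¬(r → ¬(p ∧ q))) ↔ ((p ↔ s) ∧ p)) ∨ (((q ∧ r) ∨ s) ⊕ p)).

yes

p | q | r | s || φ | ψ
F | F | F | F || T | T
F | F | F | T || T | T
F | F | T | F || T | T
F | F | T | T || T | T
F | T | F | F || T | T
F | T | F | T || T | T
F | T | T | F || T | T
F | T | T | T || T | T
T | F | F | F || T | T
T | F | F | T || F | F
T | F | T | F || T | T
T | F | T | T || F | F
T | T | F | F || T | T
T | T | F | T || F | F
T | T | T | F || T | T
T | T | T | T || F | F
In every row where φ is true, ψ is also true, so φ ⊨ ψ.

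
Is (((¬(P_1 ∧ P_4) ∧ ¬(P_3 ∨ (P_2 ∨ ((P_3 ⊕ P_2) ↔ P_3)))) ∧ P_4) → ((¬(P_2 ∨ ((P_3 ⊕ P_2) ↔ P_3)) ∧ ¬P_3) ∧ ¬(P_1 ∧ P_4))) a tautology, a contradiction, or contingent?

tautology

P_1 | P_2 | P_3 | P_4 | (P_1 ∧ P_4) | ¬(P_1 ∧ P_4) | (P_3 ⊕ P_2) | ((P_3 ⊕ P_2) ↔ P_3) | (P_2 ∨ ((P_3 ⊕ P_2) ↔ P_3)) | ¬(P_2 ∨ ((P_3 ⊕ P_2) ↔ P_3)) | ¬P_3 | φ
--- | --- | --- | --- | ----------- | ------------ | ----------- | ------------------- | --------------------------- | ---------------------------- | ---- | -
 0  |  0  |  0  |  0  |      0      |      1       |      0      |          1          |              1              |              0               |  1   | 1
 0  |  0  |  0  |  1  |      0      |      1       |      0      |          1          |              1              |              0               |  1   | 1
 0  |  0  |  1  |  0  |      0      |      1       |      1      |          1          |              1              |              0               |  0   | 1
 0  |  0  |  1  |  1  |      0      |      1       |      1      |          1          |              1              |              0               |  0   | 1
 0  |  1  |  0  |  0  |      0      |      1       |      1      |          0          |              1              |              0               |  1   | 1
 0  |  1  |  0  |  1  |      0      |      1       |      1      |          0          |              1              |              0               |  1   | 1
 0  |  1  |  1  |  0  |      0      |      1       |      0      |          0          |              1              |              0               |  0   | 1
 0  |  1  |  1  |  1  |      0      |      1       |      0      |          0          |              1              |              0               |  0   | 1
 1  |  0  |  0  |  0  |      0      |      1       |      0      |          1          |              1              |              0               |  1   | 1
 1  |  0  |  0  |  1  |      1      |      0       |      0      |          1          |              1              |              0               |  1   | 1
 1  |  0  |  1  |  0  |      0      |      1       |      1      |          1          |              1              |              0               |  0   | 1
 1  |  0  |  1  |  1  |      1      |      0       |      1      |          1          |              1              |              0               |  0   | 1
 1  |  1  |  0  |  0  |      0      |      1       |      1      |          0          |              1              |              0               |  1   | 1
 1  |  1  |  0  |  1  |      1      |      0       |      1      |          0          |              1              |              0               |  1   | 1
 1  |  1  |  1  |  0  |      0      |      1       |      0      |          0          |              1              |              0               |  0   | 1
 1  |  1  |  1  |  1  |      1      |      0       |      0      |          0          |              1              |              0               |  0   | 1
Every row is 1, so the formula is a tautology.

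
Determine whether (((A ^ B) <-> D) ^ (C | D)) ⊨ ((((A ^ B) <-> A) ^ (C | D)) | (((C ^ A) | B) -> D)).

no

A | B | C | D || φ | ψ
T | T | T | T || T | T
T | T | T | F || F | T
T | T | F | T || T | T
T | T | F | F || T | F
T | F | T | T || F | T
T | F | T | F || T | T
T | F | F | T || F | T
T | F | F | F || F | T
F | T | T | T || F | T
F | T | T | F || T | T
F | T | F | T || F | T
F | T | F | F || F | F
F | F | T | T || T | T
F | F | T | F || F | F
F | F | F | T || T | T
F | F | F | F || T | T
At A=T, B=T, C=F, D=F we have φ true but ψ false, so φ does not entail ψ.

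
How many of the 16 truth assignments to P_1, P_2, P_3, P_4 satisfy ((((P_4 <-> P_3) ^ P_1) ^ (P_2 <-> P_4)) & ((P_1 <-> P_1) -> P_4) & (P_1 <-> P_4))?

2

P_1 | P_2 | P_3 | P_4 | φ
--- | --- | --- | --- | -
 0  |  0  |  0  |  0  | 0
 0  |  0  |  0  |  1  | 0
 0  |  0  |  1  |  0  | 0
 0  |  0  |  1  |  1  | 0
 0  |  1  |  0  |  0  | 0
 0  |  1  |  0  |  1  | 0
 0  |  1  |  1  |  0  | 0
 0  |  1  |  1  |  1  | 0
 1  |  0  |  0  |  0  | 0
 1  |  0  |  0  |  1  | 1
 1  |  0  |  1  |  0  | 0
 1  |  0  |  1  |  1  | 0
 1  |  1  |  0  |  0  | 0
 1  |  1  |  0  |  1  | 0
 1  |  1  |  1  |  0  | 0
 1  |  1  |  1  |  1  | 1
The formula is true on 2 of the 16 rows.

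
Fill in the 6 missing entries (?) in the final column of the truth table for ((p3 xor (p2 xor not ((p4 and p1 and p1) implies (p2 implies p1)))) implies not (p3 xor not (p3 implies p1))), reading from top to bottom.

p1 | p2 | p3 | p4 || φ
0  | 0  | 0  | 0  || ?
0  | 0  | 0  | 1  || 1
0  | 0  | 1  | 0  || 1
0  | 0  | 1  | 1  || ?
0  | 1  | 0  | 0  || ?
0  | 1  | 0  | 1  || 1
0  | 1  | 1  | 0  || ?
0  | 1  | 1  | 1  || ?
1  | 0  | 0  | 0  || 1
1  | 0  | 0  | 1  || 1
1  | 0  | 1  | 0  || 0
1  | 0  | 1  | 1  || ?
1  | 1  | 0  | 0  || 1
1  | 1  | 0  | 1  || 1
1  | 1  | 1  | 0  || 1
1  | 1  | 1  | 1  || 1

Row p1=0, p2=0, p3=0, p4=0: (p3 xor (p2 xor not ((p4 and p1 and p1) implies (p2 implies p1)))) = 0, not (p3 xor not (p3 implies p1)) = 1, so the formula = 1.
Row p1=0, p2=0, p3=1, p4=1: (p3 xor (p2 xor not ((p4 and p1 and p1) implies (p2 implies p1)))) = 1, not (p3 xor not (p3 implies p1)) = 1, so the formula = 1.
Row p1=0, p2=1, p3=0, p4=0: (p3 xor (p2 xor not ((p4 and p1 and p1) implies (p2 implies p1)))) = 1, not (p3 xor not (p3 implies p1)) = 1, so the formula = 1.
Row p1=0, p2=1, p3=1, p4=0: (p3 xor (p2 xor not ((p4 and p1 and p1) implies (p2 implies p1)))) = 0, not (p3 xor not (p3 implies p1)) = 1, so the formula = 1.
Row p1=0, p2=1, p3=1, p4=1: (p3 xor (p2 xor not ((p4 and p1 and p1) implies (p2 implies p1)))) = 0, not (p3 xor not (p3 implies p1)) = 1, so the formula = 1.
Row p1=1, p2=0, p3=1, p4=1: (p3 xor (p2 xor not ((p4 and p1 and p1) implies (p2 implies p1)))) = 1, not (p3 xor not (p3 implies p1)) = 0, so the formula = 0.

1, 1, 1, 1, 1, 0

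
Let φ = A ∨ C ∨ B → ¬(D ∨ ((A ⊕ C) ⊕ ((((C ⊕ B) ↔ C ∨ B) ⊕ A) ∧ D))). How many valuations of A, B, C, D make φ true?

A  B  C  D  |  (A ∨ C ∨ B)  (A ⊕ C)  (C ⊕ B)  (C ∨ B)  ((C ⊕ B) ↔ (C ∨ B))  (((C ⊕ B) ↔ (C ∨ B)) ⊕ A)  φ
1  1  1  1  |       1          0        0        1              0                       1              0
1  1  1  0  |       1          0        0        1              0                       1              1
1  1  0  1  |       1          1        1        1              1                       0              0
1  1  0  0  |       1          1        1        1              1                       0              0
1  0  1  1  |       1          0        1        1              1                       0              0
1  0  1  0  |       1          0        1        1              1                       0              1
1  0  0  1  |       1          1        0        0              1                       0              0
1  0  0  0  |       1          1        0        0              1                       0              0
0  1  1  1  |       1          1        0        1              0                       0              0
0  1  1  0  |       1          1        0        1              0                       0              0
0  1  0  1  |       1          0        1        1              1                       1              0
0  1  0  0  |       1          0        1        1              1                       1              1
0  0  1  1  |       1          1        1        1              1                       1              0
0  0  1  0  |       1          1        1        1              1                       1              0
0  0  0  1  |       0          0        0        0              1                       1              1
0  0  0  0  |       0          0        0        0              1                       1              1
The formula is true on 5 of the 16 rows.

5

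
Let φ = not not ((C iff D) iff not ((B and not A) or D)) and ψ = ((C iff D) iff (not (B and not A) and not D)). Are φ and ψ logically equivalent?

equivalent

A | B | C | D | φ | ψ
- | - | - | - | - | -
0 | 0 | 0 | 0 | 1 | 1
0 | 0 | 0 | 1 | 1 | 1
0 | 0 | 1 | 0 | 0 | 0
0 | 0 | 1 | 1 | 0 | 0
0 | 1 | 0 | 0 | 0 | 0
0 | 1 | 0 | 1 | 1 | 1
0 | 1 | 1 | 0 | 1 | 1
0 | 1 | 1 | 1 | 0 | 0
1 | 0 | 0 | 0 | 1 | 1
1 | 0 | 0 | 1 | 1 | 1
1 | 0 | 1 | 0 | 0 | 0
1 | 0 | 1 | 1 | 0 | 0
1 | 1 | 0 | 0 | 1 | 1
1 | 1 | 0 | 1 | 1 | 1
1 | 1 | 1 | 0 | 0 | 0
1 | 1 | 1 | 1 | 0 | 0
The columns for φ and ψ agree on every row, so they are logically equivalent.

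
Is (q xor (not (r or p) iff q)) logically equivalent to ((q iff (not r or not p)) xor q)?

not equivalent

p | q | r || φ | ψ
F | F | F || F | F
F | F | T || T | F
F | T | F || F | F
F | T | T || T | F
T | F | F || T | F
T | F | T || T | T
T | T | F || T | F
T | T | T || T | T
The columns differ at p=F, q=F, r=T (φ=T, ψ=F), so they are not equivalent.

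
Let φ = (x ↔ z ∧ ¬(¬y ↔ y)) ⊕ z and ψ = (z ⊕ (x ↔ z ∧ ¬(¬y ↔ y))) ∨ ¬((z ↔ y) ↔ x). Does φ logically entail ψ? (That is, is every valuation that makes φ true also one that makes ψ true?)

x | y | z | φ | ψ
- | - | - | - | -
T | T | T | F | F
T | T | F | F | T
T | F | T | F | T
T | F | F | F | F
F | T | T | T | T
F | T | F | T | T
F | F | T | T | T
F | F | F | T | T
In every row where φ is true, ψ is also true, so φ ⊨ ψ.

yes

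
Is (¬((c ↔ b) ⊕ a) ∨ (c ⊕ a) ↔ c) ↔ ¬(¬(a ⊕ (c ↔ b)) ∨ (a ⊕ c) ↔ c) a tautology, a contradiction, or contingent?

contradiction

a | b | c || φ
0 | 0 | 0 || 0
0 | 0 | 1 || 0
0 | 1 | 0 || 0
0 | 1 | 1 || 0
1 | 0 | 0 || 0
1 | 0 | 1 || 0
1 | 1 | 0 || 0
1 | 1 | 1 || 0
Every row is 0, so the formula is a contradiction.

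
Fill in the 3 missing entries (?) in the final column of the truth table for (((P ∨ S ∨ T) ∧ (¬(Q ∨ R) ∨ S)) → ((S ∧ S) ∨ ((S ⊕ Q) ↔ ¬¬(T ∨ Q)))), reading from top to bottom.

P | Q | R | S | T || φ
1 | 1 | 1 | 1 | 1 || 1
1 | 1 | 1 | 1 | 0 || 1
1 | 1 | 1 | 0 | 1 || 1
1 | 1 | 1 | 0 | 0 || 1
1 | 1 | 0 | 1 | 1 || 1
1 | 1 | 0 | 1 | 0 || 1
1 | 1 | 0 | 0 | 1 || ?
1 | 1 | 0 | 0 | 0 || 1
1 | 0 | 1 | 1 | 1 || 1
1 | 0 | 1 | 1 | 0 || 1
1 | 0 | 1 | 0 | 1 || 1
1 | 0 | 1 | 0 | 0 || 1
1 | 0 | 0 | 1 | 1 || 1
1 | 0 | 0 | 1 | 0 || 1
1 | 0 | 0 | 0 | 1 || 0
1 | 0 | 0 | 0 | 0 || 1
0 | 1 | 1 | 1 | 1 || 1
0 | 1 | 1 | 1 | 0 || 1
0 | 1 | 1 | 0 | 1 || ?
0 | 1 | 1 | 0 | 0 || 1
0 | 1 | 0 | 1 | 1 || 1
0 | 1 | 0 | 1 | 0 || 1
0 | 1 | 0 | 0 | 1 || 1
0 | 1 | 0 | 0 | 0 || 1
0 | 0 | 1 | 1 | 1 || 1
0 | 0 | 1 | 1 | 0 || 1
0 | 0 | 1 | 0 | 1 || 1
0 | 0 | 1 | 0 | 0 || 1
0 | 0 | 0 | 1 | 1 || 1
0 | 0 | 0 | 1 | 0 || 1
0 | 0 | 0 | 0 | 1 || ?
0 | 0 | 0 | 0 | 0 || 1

1, 1, 0

Row P=1, Q=1, R=0, S=0, T=1: ((P ∨ S ∨ T) ∧ (¬(Q ∨ R) ∨ S)) = 0, ((S ∧ S) ∨ ((S ⊕ Q) ↔ ¬¬(T ∨ Q))) = 1, so the formula = 1.
Row P=0, Q=1, R=1, S=0, T=1: ((P ∨ S ∨ T) ∧ (¬(Q ∨ R) ∨ S)) = 0, ((S ∧ S) ∨ ((S ⊕ Q) ↔ ¬¬(T ∨ Q))) = 1, so the formula = 1.
Row P=0, Q=0, R=0, S=0, T=1: ((P ∨ S ∨ T) ∧ (¬(Q ∨ R) ∨ S)) = 1, ((S ∧ S) ∨ ((S ⊕ Q) ↔ ¬¬(T ∨ Q))) = 0, so the formula = 0.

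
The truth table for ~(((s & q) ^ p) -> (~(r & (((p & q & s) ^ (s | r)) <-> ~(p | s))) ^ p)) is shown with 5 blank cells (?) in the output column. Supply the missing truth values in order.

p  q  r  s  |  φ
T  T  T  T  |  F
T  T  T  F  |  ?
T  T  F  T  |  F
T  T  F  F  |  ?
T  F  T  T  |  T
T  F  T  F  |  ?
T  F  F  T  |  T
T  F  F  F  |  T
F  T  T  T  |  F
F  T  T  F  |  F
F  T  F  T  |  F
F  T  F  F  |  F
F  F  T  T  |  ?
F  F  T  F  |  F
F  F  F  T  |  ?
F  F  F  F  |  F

T, T, T, F, F

Row p=T, q=T, r=T, s=F: ((s & q) ^ p) = T, (~(r & (((p & q & s) ^ (s | r)) <-> ~(p | s))) ^ p) = F, (((s & q) ^ p) -> (~(r & (((p & q & s) ^ (s | r)) <-> ~(p | s))) ^ p)) = F, so the formula = T.
Row p=T, q=T, r=F, s=F: ((s & q) ^ p) = T, (~(r & (((p & q & s) ^ (s | r)) <-> ~(p | s))) ^ p) = F, (((s & q) ^ p) -> (~(r & (((p & q & s) ^ (s | r)) <-> ~(p | s))) ^ p)) = F, so the formula = T.
Row p=T, q=F, r=T, s=F: ((s & q) ^ p) = T, (~(r & (((p & q & s) ^ (s | r)) <-> ~(p | s))) ^ p) = F, (((s & q) ^ p) -> (~(r & (((p & q & s) ^ (s | r)) <-> ~(p | s))) ^ p)) = F, so the formula = T.
Row p=F, q=F, r=T, s=T: ((s & q) ^ p) = F, (~(r & (((p & q & s) ^ (s | r)) <-> ~(p | s))) ^ p) = T, (((s & q) ^ p) -> (~(r & (((p & q & s) ^ (s | r)) <-> ~(p | s))) ^ p)) = T, so the formula = F.
Row p=F, q=F, r=F, s=T: ((s & q) ^ p) = F, (~(r & (((p & q & s) ^ (s | r)) <-> ~(p | s))) ^ p) = T, (((s & q) ^ p) -> (~(r & (((p & q & s) ^ (s | r)) <-> ~(p | s))) ^ p)) = T, so the formula = F.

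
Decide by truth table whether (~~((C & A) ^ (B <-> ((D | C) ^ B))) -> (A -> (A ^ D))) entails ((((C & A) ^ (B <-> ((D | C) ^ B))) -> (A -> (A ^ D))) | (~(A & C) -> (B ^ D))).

yes

  A   |   B   |   C   |   D   ||   φ   |   ψ  
 True |  True |  True |  True || False |  True
 True |  True |  True | False ||  True |  True
 True |  True | False |  True ||  True |  True
 True |  True | False | False ||  True |  True
 True | False |  True |  True || False |  True
 True | False |  True | False ||  True |  True
 True | False | False |  True ||  True |  True
 True | False | False | False ||  True |  True
False |  True |  True |  True ||  True |  True
False |  True |  True | False ||  True |  True
False |  True | False |  True ||  True |  True
False |  True | False | False ||  True |  True
False | False |  True |  True ||  True |  True
False | False |  True | False ||  True |  True
False | False | False |  True ||  True |  True
False | False | False | False ||  True |  True
In every row where φ is true, ψ is also true, so φ ⊨ ψ.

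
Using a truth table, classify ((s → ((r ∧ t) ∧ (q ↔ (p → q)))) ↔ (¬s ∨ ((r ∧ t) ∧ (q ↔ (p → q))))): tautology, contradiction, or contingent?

p  q  r  s  t  |  φ
F  F  F  F  F  |  T
F  F  F  F  T  |  T
F  F  F  T  F  |  T
F  F  F  T  T  |  T
F  F  T  F  F  |  T
F  F  T  F  T  |  T
F  F  T  T  F  |  T
F  F  T  T  T  |  T
F  T  F  F  F  |  T
F  T  F  F  T  |  T
F  T  F  T  F  |  T
F  T  F  T  T  |  T
F  T  T  F  F  |  T
F  T  T  F  T  |  T
F  T  T  T  F  |  T
F  T  T  T  T  |  T
T  F  F  F  F  |  T
T  F  F  F  T  |  T
T  F  F  T  F  |  T
T  F  F  T  T  |  T
T  F  T  F  F  |  T
T  F  T  F  T  |  T
T  F  T  T  F  |  T
T  F  T  T  T  |  T
T  T  F  F  F  |  T
T  T  F  F  T  |  T
T  T  F  T  F  |  T
T  T  F  T  T  |  T
T  T  T  F  F  |  T
T  T  T  F  T  |  T
T  T  T  T  F  |  T
T  T  T  T  T  |  T
Every row is T, so the formula is a tautology.

tautology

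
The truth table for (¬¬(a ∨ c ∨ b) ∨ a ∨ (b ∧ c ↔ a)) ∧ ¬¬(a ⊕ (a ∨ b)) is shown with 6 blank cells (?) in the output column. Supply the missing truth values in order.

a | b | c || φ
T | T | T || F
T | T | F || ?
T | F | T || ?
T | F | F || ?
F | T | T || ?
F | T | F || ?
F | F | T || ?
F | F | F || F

Row a=T, b=T, c=F: (¬¬(a ∨ c ∨ b) ∨ a ∨ (b ∧ c ↔ a)) = T, ¬¬(a ⊕ (a ∨ b)) = F, so the formula = F.
Row a=T, b=F, c=T: (¬¬(a ∨ c ∨ b) ∨ a ∨ (b ∧ c ↔ a)) = T, ¬¬(a ⊕ (a ∨ b)) = F, so the formula = F.
Row a=T, b=F, c=F: (¬¬(a ∨ c ∨ b) ∨ a ∨ (b ∧ c ↔ a)) = T, ¬¬(a ⊕ (a ∨ b)) = F, so the formula = F.
Row a=F, b=T, c=T: (¬¬(a ∨ c ∨ b) ∨ a ∨ (b ∧ c ↔ a)) = T, ¬¬(a ⊕ (a ∨ b)) = T, so the formula = T.
Row a=F, b=T, c=F: (¬¬(a ∨ c ∨ b) ∨ a ∨ (b ∧ c ↔ a)) = T, ¬¬(a ⊕ (a ∨ b)) = T, so the formula = T.
Row a=F, b=F, c=T: (¬¬(a ∨ c ∨ b) ∨ a ∨ (b ∧ c ↔ a)) = T, ¬¬(a ⊕ (a ∨ b)) = F, so the formula = F.

F, F, F, T, T, F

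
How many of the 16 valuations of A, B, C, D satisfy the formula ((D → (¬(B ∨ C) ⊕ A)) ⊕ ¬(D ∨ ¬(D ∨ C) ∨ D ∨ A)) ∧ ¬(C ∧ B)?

8

A  B  C  D  |  φ
F  F  F  F  |  T
F  F  F  T  |  T
F  F  T  F  |  F
F  F  T  T  |  F
F  T  F  F  |  T
F  T  F  T  |  F
F  T  T  F  |  F
F  T  T  T  |  F
T  F  F  F  |  T
T  F  F  T  |  F
T  F  T  F  |  T
T  F  T  T  |  T
T  T  F  F  |  T
T  T  F  T  |  T
T  T  T  F  |  F
T  T  T  T  |  F
The formula is true on 8 of the 16 rows.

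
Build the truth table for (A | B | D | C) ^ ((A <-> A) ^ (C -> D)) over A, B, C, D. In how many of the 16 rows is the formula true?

11

  A      B      C      D    |    φ  
False  False  False  False  |  False
False  False  False   True  |   True
False  False   True  False  |  False
False  False   True   True  |   True
False   True  False  False  |   True
False   True  False   True  |   True
False   True   True  False  |  False
False   True   True   True  |   True
 True  False  False  False  |   True
 True  False  False   True  |   True
 True  False   True  False  |  False
 True  False   True   True  |   True
 True   True  False  False  |   True
 True   True  False   True  |   True
 True   True   True  False  |  False
 True   True   True   True  |   True
The formula is true on 11 of the 16 rows.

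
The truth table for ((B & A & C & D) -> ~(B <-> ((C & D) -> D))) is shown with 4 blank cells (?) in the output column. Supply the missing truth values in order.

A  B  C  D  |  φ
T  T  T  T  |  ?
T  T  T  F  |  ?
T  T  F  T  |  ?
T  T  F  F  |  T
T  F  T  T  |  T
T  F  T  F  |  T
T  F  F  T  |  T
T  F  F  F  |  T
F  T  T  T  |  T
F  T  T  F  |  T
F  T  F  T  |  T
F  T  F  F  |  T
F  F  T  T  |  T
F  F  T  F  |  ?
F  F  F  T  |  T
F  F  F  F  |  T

Row A=T, B=T, C=T, D=T: (B & A & C & D) = T, ~(B <-> ((C & D) -> D)) = F, so the formula = F.
Row A=T, B=T, C=T, D=F: (B & A & C & D) = F, ~(B <-> ((C & D) -> D)) = F, so the formula = T.
Row A=T, B=T, C=F, D=T: (B & A & C & D) = F, ~(B <-> ((C & D) -> D)) = F, so the formula = T.
Row A=F, B=F, C=T, D=F: (B & A & C & D) = F, ~(B <-> ((C & D) -> D)) = T, so the formula = T.

F, T, T, T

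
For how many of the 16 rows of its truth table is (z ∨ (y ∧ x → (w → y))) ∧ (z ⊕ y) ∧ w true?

x | y | z | w || φ
T | T | T | T || F
T | T | T | F || F
T | T | F | T || T
T | T | F | F || F
T | F | T | T || T
T | F | T | F || F
T | F | F | T || F
T | F | F | F || F
F | T | T | T || F
F | T | T | F || F
F | T | F | T || T
F | T | F | F || F
F | F | T | T || T
F | F | T | F || F
F | F | F | T || F
F | F | F | F || F
The formula is true on 4 of the 16 rows.

4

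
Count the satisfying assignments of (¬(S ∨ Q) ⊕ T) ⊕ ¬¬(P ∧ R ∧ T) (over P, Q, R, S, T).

14

P | Q | R | S | T || ((¬(S ∨ Q) ⊕ T) ⊕ ¬¬((P ∧ R) ∧ T))
0 | 0 | 0 | 0 | 0 ||                 1                 
0 | 0 | 0 | 0 | 1 ||                 0                 
0 | 0 | 0 | 1 | 0 ||                 0                 
0 | 0 | 0 | 1 | 1 ||                 1                 
0 | 0 | 1 | 0 | 0 ||                 1                 
0 | 0 | 1 | 0 | 1 ||                 0                 
0 | 0 | 1 | 1 | 0 ||                 0                 
0 | 0 | 1 | 1 | 1 ||                 1                 
0 | 1 | 0 | 0 | 0 ||                 0                 
0 | 1 | 0 | 0 | 1 ||                 1                 
0 | 1 | 0 | 1 | 0 ||                 0                 
0 | 1 | 0 | 1 | 1 ||                 1                 
0 | 1 | 1 | 0 | 0 ||                 0                 
0 | 1 | 1 | 0 | 1 ||                 1                 
0 | 1 | 1 | 1 | 0 ||                 0                 
0 | 1 | 1 | 1 | 1 ||                 1                 
1 | 0 | 0 | 0 | 0 ||                 1                 
1 | 0 | 0 | 0 | 1 ||                 0                 
1 | 0 | 0 | 1 | 0 ||                 0                 
1 | 0 | 0 | 1 | 1 ||                 1                 
1 | 0 | 1 | 0 | 0 ||                 1                 
1 | 0 | 1 | 0 | 1 ||                 1                 
1 | 0 | 1 | 1 | 0 ||                 0                 
1 | 0 | 1 | 1 | 1 ||                 0                 
1 | 1 | 0 | 0 | 0 ||                 0                 
1 | 1 | 0 | 0 | 1 ||                 1                 
1 | 1 | 0 | 1 | 0 ||                 0                 
1 | 1 | 0 | 1 | 1 ||                 1                 
1 | 1 | 1 | 0 | 0 ||                 0                 
1 | 1 | 1 | 0 | 1 ||                 0                 
1 | 1 | 1 | 1 | 0 ||                 0                 
1 | 1 | 1 | 1 | 1 ||                 0                 
The formula is true on 14 of the 32 rows.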